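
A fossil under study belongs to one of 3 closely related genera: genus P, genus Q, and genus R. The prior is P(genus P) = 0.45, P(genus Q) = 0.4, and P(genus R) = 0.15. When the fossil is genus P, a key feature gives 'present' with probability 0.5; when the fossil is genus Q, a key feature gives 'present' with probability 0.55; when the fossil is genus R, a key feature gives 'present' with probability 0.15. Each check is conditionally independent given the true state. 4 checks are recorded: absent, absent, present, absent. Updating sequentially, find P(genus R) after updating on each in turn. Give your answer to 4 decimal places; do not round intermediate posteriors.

After 'absent': normaliser = 0.5·0.4500 + 0.45·0.4000 + 0.85·0.1500; P(genus P) ≈ 0.4225, P(genus Q) ≈ 0.3380, P(genus R) ≈ 0.2394
After 'absent': normaliser = 0.5·0.4225 + 0.45·0.3380 + 0.85·0.2394; P(genus P) ≈ 0.3727, P(genus Q) ≈ 0.2683, P(genus R) ≈ 0.3590
After 'present': normaliser = 0.5·0.3727 + 0.55·0.2683 + 0.15·0.3590; P(genus P) ≈ 0.4805, P(genus Q) ≈ 0.3806, P(genus R) ≈ 0.1389
After 'absent': normaliser = 0.5·0.4805 + 0.45·0.3806 + 0.85·0.1389; P(genus P) ≈ 0.4537, P(genus Q) ≈ 0.3234, P(genus R) ≈ 0.2229

0.2229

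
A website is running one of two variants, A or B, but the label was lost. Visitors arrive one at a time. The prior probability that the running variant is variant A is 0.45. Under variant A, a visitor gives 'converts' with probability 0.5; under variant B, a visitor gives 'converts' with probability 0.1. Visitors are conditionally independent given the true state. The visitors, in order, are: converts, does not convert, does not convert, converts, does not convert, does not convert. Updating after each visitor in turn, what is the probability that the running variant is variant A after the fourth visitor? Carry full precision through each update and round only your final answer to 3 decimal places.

After 'converts': P(A) = 0.5·0.4500 / (0.5·0.4500 + 0.1·0.5500) ≈ 0.8036
After 'does not convert': P(A) = 0.5·0.8036 / (0.5·0.8036 + 0.9·0.1964) ≈ 0.6944
After 'does not convert': P(A) = 0.5·0.6944 / (0.5·0.6944 + 0.9·0.3056) ≈ 0.5580
After 'converts': P(A) = 0.5·0.5580 / (0.5·0.5580 + 0.1·0.4420) ≈ 0.8633

0.863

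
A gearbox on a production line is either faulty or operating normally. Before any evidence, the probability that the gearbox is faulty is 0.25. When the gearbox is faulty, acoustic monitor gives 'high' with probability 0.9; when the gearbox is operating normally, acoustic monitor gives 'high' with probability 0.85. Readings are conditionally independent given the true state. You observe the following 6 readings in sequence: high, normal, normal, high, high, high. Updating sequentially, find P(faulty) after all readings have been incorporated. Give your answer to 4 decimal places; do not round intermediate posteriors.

After 'high': P(faulty) = 0.9·0.2500 / (0.9·0.2500 + 0.85·0.7500) ≈ 0.2609
After 'normal': P(faulty) = 0.1·0.2609 / (0.1·0.2609 + 0.15·0.7391) ≈ 0.1905
After 'normal': P(faulty) = 0.1·0.1905 / (0.1·0.1905 + 0.15·0.8095) ≈ 0.1356
After 'high': P(faulty) = 0.9·0.1356 / (0.9·0.1356 + 0.85·0.8644) ≈ 0.1424
After 'high': P(faulty) = 0.9·0.1424 / (0.9·0.1424 + 0.85·0.8576) ≈ 0.1496
After 'high': P(faulty) = 0.9·0.1496 / (0.9·0.1496 + 0.85·0.8504) ≈ 0.1570

0.1570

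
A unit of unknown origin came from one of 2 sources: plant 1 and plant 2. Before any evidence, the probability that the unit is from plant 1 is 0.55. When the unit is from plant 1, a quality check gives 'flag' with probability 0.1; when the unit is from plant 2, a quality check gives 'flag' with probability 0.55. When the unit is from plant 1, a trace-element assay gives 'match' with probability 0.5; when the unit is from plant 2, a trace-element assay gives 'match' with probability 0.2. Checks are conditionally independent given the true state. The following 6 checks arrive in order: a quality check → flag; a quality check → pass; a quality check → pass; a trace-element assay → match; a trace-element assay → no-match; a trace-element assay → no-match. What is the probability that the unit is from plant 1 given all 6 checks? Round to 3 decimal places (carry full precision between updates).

0.465

Apply Bayes' rule sequentially, carrying P(plant 1) forward.
After a quality check='flag': P(plant 1) = 0.1·0.5500 / (0.1·0.5500 + 0.55·0.4500) ≈ 0.1818
After a quality check='pass': P(plant 1) = 0.9·0.1818 / (0.9·0.1818 + 0.45·0.8182) ≈ 0.3077
After a quality check='pass': P(plant 1) = 0.9·0.3077 / (0.9·0.3077 + 0.45·0.6923) ≈ 0.4706
After a trace-element assay='match': P(plant 1) = 0.5·0.4706 / (0.5·0.4706 + 0.2·0.5294) ≈ 0.6897
After a trace-element assay='no-match': P(plant 1) = 0.5·0.6897 / (0.5·0.6897 + 0.8·0.3103) ≈ 0.5814
After a trace-element assay='no-match': P(plant 1) = 0.5·0.5814 / (0.5·0.5814 + 0.8·0.4186) ≈ 0.4647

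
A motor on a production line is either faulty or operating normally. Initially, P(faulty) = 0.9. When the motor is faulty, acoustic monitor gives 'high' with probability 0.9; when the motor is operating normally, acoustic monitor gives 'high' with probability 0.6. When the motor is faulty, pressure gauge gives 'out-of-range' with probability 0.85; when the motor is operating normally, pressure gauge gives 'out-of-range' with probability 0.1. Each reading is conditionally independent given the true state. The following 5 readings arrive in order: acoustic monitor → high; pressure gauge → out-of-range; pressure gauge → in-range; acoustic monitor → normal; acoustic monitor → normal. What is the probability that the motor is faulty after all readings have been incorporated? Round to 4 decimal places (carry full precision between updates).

Apply Bayes' rule sequentially, carrying P(faulty) forward.
After acoustic monitor='high': P(faulty) = 0.9·0.9000 / (0.9·0.9000 + 0.6·0.1000) ≈ 0.9310
After pressure gauge='out-of-range': P(faulty) = 0.85·0.9310 / (0.85·0.9310 + 0.1·0.0690) ≈ 0.9914
After pressure gauge='in-range': P(faulty) = 0.15·0.9914 / (0.15·0.9914 + 0.9·0.0086) ≈ 0.9503
After acoustic monitor='normal': P(faulty) = 0.1·0.9503 / (0.1·0.9503 + 0.4·0.0497) ≈ 0.8270
After acoustic monitor='normal': P(faulty) = 0.1·0.8270 / (0.1·0.8270 + 0.4·0.1730) ≈ 0.5445

0.5445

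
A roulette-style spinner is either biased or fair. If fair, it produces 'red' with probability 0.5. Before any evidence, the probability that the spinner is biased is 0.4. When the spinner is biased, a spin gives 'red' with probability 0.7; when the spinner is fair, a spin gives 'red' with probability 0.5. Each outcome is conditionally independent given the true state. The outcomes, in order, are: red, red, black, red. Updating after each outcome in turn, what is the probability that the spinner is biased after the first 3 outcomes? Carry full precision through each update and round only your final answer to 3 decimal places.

0.439

Each posterior becomes the prior for the next update.
After 'red': P(biased) = 0.7·0.4000 / (0.7·0.4000 + 0.5·0.6000) ≈ 0.4828
After 'red': P(biased) = 0.7·0.4828 / (0.7·0.4828 + 0.5·0.5172) ≈ 0.5665
After 'black': P(biased) = 0.3·0.5665 / (0.3·0.5665 + 0.5·0.4335) ≈ 0.4395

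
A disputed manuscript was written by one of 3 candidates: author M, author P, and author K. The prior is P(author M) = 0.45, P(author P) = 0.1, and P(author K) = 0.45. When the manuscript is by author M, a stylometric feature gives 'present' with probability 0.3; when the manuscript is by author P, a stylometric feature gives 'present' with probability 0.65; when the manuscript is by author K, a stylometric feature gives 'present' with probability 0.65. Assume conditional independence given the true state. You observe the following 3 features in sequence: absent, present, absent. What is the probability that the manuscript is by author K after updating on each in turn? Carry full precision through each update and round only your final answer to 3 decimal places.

After 'absent': normaliser = 0.7·0.4500 + 0.35·0.1000 + 0.35·0.4500; P(author M) ≈ 0.6207, P(author P) ≈ 0.0690, P(author K) ≈ 0.3103
After 'present': normaliser = 0.3·0.6207 + 0.65·0.0690 + 0.65·0.3103; P(author M) ≈ 0.4303, P(author P) ≈ 0.1036, P(author K) ≈ 0.4661
After 'absent': normaliser = 0.7·0.4303 + 0.35·0.1036 + 0.35·0.4661; P(author M) ≈ 0.6017, P(author P) ≈ 0.0724, P(author K) ≈ 0.3259

0.326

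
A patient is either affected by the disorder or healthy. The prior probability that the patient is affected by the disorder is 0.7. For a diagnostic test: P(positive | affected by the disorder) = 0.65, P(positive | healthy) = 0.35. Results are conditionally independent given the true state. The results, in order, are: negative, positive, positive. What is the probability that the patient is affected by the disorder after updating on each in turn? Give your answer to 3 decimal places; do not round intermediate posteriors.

0.813

After 'negative': P(affected) = 0.35·0.7000 / (0.35·0.7000 + 0.65·0.3000) ≈ 0.5568
After 'positive': P(affected) = 0.65·0.5568 / (0.65·0.5568 + 0.35·0.4432) ≈ 0.7000
After 'positive': P(affected) = 0.65·0.7000 / (0.65·0.7000 + 0.35·0.3000) ≈ 0.8125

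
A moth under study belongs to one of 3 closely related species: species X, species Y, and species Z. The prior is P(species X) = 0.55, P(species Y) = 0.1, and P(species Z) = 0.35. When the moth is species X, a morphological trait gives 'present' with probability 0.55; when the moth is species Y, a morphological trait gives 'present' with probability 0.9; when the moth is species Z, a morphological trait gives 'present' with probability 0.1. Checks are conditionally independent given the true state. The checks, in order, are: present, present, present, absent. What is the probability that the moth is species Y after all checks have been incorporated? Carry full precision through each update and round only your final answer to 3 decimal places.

0.149

After 'present': normaliser = 0.55·0.5500 + 0.9·0.1000 + 0.1·0.3500; P(species X) ≈ 0.7076, P(species Y) ≈ 0.2105, P(species Z) ≈ 0.0819
After 'present': normaliser = 0.55·0.7076 + 0.9·0.2105 + 0.1·0.0819; P(species X) ≈ 0.6632, P(species Y) ≈ 0.3229, P(species Z) ≈ 0.0140
After 'present': normaliser = 0.55·0.6632 + 0.9·0.3229 + 0.1·0.0140; P(species X) ≈ 0.5554, P(species Y) ≈ 0.4425, P(species Z) ≈ 0.0021
After 'absent': normaliser = 0.45·0.5554 + 0.1·0.4425 + 0.9·0.0021; P(species X) ≈ 0.8441, P(species Y) ≈ 0.1494, P(species Z) ≈ 0.0065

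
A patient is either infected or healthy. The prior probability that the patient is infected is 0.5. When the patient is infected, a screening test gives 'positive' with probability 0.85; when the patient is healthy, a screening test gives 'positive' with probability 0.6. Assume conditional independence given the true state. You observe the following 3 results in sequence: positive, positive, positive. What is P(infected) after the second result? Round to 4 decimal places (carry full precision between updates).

0.6674

After 'positive': P(infected) = 0.85·0.5000 / (0.85·0.5000 + 0.6·0.5000) ≈ 0.5862
After 'positive': P(infected) = 0.85·0.5862 / (0.85·0.5862 + 0.6·0.4138) ≈ 0.6674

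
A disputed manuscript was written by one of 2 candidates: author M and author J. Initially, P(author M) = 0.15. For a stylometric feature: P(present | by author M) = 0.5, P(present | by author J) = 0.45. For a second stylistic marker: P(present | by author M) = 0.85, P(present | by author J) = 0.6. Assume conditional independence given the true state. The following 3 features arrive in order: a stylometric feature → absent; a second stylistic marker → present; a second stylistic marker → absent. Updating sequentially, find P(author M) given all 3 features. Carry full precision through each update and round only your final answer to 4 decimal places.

0.0785

Apply Bayes' rule sequentially, carrying P(author M) forward.
After a stylometric feature='absent': P(author M) = 0.5·0.1500 / (0.5·0.1500 + 0.55·0.8500) ≈ 0.1382
After a second stylistic marker='present': P(author M) = 0.85·0.1382 / (0.85·0.1382 + 0.6·0.8618) ≈ 0.1852
After a second stylistic marker='absent': P(author M) = 0.15·0.1852 / (0.15·0.1852 + 0.4·0.8148) ≈ 0.0785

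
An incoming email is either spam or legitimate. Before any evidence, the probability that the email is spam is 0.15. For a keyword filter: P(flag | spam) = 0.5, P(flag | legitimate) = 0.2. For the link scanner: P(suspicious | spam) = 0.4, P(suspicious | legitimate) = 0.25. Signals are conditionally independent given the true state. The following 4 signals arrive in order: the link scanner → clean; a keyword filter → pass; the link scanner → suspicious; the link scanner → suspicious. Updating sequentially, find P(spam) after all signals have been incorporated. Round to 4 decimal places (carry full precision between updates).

After the link scanner='clean': P(spam) = 0.6·0.1500 / (0.6·0.1500 + 0.75·0.8500) ≈ 0.1237
After a keyword filter='pass': P(spam) = 0.5·0.1237 / (0.5·0.1237 + 0.8·0.8763) ≈ 0.0811
After the link scanner='suspicious': P(spam) = 0.4·0.0811 / (0.4·0.0811 + 0.25·0.9189) ≈ 0.1237
After the link scanner='suspicious': P(spam) = 0.4·0.1237 / (0.4·0.1237 + 0.25·0.8763) ≈ 0.1843

0.1843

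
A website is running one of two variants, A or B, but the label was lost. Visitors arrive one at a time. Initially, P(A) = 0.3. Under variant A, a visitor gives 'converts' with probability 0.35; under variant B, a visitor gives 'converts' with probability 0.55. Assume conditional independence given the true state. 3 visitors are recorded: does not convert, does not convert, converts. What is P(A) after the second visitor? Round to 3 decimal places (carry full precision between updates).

0.472

Apply Bayes' rule sequentially, carrying P(A) forward.
After 'does not convert': P(A) = 0.65·0.3000 / (0.65·0.3000 + 0.45·0.7000) ≈ 0.3824
After 'does not convert': P(A) = 0.65·0.3824 / (0.65·0.3824 + 0.45·0.6176) ≈ 0.4721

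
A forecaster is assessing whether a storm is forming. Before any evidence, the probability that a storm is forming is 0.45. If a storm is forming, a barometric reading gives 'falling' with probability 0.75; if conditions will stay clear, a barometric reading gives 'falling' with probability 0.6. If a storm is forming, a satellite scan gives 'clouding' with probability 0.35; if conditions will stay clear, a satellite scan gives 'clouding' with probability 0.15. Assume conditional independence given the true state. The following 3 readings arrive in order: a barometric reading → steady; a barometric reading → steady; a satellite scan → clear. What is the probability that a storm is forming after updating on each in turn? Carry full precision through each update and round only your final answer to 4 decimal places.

Each posterior becomes the prior for the next update.
After a barometric reading='steady': P(storm) = 0.25·0.4500 / (0.25·0.4500 + 0.4·0.5500) ≈ 0.3383
After a barometric reading='steady': P(storm) = 0.25·0.3383 / (0.25·0.3383 + 0.4·0.6617) ≈ 0.2422
After a satellite scan='clear': P(storm) = 0.65·0.2422 / (0.65·0.2422 + 0.85·0.7578) ≈ 0.1964

0.1964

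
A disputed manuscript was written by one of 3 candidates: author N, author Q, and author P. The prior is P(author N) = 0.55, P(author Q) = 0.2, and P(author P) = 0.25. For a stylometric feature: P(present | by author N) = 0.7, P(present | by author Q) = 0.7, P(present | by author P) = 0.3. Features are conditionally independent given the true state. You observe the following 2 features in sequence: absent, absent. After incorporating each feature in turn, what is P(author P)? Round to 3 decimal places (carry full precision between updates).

0.645

Each posterior becomes the prior for the next update.
After 'absent': normaliser = 0.3·0.5500 + 0.3·0.2000 + 0.7·0.2500; P(author N) ≈ 0.4125, P(author Q) ≈ 0.1500, P(author P) ≈ 0.4375
After 'absent': normaliser = 0.3·0.4125 + 0.3·0.1500 + 0.7·0.4375; P(author N) ≈ 0.2605, P(author Q) ≈ 0.0947, P(author P) ≈ 0.6447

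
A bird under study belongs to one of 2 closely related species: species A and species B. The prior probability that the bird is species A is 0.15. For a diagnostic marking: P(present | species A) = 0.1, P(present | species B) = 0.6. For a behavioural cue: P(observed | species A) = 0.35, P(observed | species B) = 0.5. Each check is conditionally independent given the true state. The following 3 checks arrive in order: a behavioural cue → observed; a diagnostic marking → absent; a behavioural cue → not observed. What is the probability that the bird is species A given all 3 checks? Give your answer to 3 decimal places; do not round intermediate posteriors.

After a behavioural cue='observed': P(species A) = 0.35·0.1500 / (0.35·0.1500 + 0.5·0.8500) ≈ 0.1099
After a diagnostic marking='absent': P(species A) = 0.9·0.1099 / (0.9·0.1099 + 0.4·0.8901) ≈ 0.2175
After a behavioural cue='not observed': P(species A) = 0.65·0.2175 / (0.65·0.2175 + 0.5·0.7825) ≈ 0.2654

0.265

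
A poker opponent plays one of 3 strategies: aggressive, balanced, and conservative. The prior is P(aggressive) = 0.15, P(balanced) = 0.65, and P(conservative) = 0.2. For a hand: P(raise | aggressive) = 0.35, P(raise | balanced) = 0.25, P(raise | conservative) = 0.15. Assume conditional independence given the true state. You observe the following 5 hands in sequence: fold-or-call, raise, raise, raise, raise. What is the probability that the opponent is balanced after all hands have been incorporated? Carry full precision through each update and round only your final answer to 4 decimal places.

After 'fold-or-call': normaliser = 0.65·0.1500 + 0.75·0.6500 + 0.85·0.2000; P(aggressive) ≈ 0.1291, P(balanced) ≈ 0.6457, P(conservative) ≈ 0.2252
After 'raise': normaliser = 0.35·0.1291 + 0.25·0.6457 + 0.15·0.2252; P(aggressive) ≈ 0.1880, P(balanced) ≈ 0.6715, P(conservative) ≈ 0.1405
After 'raise': normaliser = 0.35·0.1880 + 0.25·0.6715 + 0.15·0.1405; P(aggressive) ≈ 0.2583, P(balanced) ≈ 0.6590, P(conservative) ≈ 0.0827
After 'raise': normaliser = 0.35·0.2583 + 0.25·0.6590 + 0.15·0.0827; P(aggressive) ≈ 0.3379, P(balanced) ≈ 0.6157, P(conservative) ≈ 0.0464
After 'raise': normaliser = 0.35·0.3379 + 0.25·0.6157 + 0.15·0.0464; P(aggressive) ≈ 0.4237, P(balanced) ≈ 0.5514, P(conservative) ≈ 0.0249

0.5514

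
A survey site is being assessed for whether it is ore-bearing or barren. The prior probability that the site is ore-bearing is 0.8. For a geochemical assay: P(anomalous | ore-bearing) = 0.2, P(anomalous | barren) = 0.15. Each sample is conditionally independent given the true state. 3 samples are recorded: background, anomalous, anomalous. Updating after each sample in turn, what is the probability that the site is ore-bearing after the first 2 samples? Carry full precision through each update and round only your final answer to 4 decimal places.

Apply Bayes' rule sequentially, carrying P(ore) forward.
After 'background': P(ore) = 0.8·0.8000 / (0.8·0.8000 + 0.85·0.2000) ≈ 0.7901
After 'anomalous': P(ore) = 0.2·0.7901 / (0.2·0.7901 + 0.15·0.2099) ≈ 0.8339

0.8339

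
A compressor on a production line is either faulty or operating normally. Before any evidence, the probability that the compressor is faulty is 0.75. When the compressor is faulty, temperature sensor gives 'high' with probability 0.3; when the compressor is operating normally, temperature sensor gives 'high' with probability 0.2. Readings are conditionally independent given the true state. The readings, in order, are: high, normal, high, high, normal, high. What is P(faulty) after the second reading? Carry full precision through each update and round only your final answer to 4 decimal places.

0.7975

After 'high': P(faulty) = 0.3·0.7500 / (0.3·0.7500 + 0.2·0.2500) ≈ 0.8182
After 'normal': P(faulty) = 0.7·0.8182 / (0.7·0.8182 + 0.8·0.1818) ≈ 0.7975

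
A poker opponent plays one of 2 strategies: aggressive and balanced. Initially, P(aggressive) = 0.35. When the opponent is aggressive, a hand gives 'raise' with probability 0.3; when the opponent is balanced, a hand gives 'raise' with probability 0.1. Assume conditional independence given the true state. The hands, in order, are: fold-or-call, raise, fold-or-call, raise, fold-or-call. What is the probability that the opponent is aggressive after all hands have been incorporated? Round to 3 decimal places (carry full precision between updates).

0.695

Each posterior becomes the prior for the next update.
After 'fold-or-call': P(aggressive) = 0.7·0.3500 / (0.7·0.3500 + 0.9·0.6500) ≈ 0.2952
After 'raise': P(aggressive) = 0.3·0.2952 / (0.3·0.2952 + 0.1·0.7048) ≈ 0.5568
After 'fold-or-call': P(aggressive) = 0.7·0.5568 / (0.7·0.5568 + 0.9·0.4432) ≈ 0.4942
After 'raise': P(aggressive) = 0.3·0.4942 / (0.3·0.4942 + 0.1·0.5058) ≈ 0.7457
After 'fold-or-call': P(aggressive) = 0.7·0.7457 / (0.7·0.7457 + 0.9·0.2543) ≈ 0.6951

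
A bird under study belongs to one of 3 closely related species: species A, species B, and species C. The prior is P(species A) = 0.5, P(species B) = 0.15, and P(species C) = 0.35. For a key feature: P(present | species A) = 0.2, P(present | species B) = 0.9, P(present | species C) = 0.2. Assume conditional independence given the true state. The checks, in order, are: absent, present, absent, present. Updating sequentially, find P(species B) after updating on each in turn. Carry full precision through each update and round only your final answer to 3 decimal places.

After 'absent': normaliser = 0.8·0.5000 + 0.1·0.1500 + 0.8·0.3500; P(species A) ≈ 0.5755, P(species B) ≈ 0.0216, P(species C) ≈ 0.4029
After 'present': normaliser = 0.2·0.5755 + 0.9·0.0216 + 0.2·0.4029; P(species A) ≈ 0.5351, P(species B) ≈ 0.0903, P(species C) ≈ 0.3746
After 'absent': normaliser = 0.8·0.5351 + 0.1·0.0903 + 0.8·0.3746; P(species A) ≈ 0.5810, P(species B) ≈ 0.0123, P(species C) ≈ 0.4067
After 'present': normaliser = 0.2·0.5810 + 0.9·0.0123 + 0.2·0.4067; P(species A) ≈ 0.5571, P(species B) ≈ 0.0529, P(species C) ≈ 0.3900

0.053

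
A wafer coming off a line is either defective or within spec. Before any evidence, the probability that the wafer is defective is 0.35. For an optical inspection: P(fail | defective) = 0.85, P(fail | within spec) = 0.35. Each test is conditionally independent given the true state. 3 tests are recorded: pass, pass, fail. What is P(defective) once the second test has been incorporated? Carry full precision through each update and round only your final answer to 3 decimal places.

0.028

After 'pass': P(defective) = 0.15·0.3500 / (0.15·0.3500 + 0.65·0.6500) ≈ 0.1105
After 'pass': P(defective) = 0.15·0.1105 / (0.15·0.1105 + 0.65·0.8895) ≈ 0.0279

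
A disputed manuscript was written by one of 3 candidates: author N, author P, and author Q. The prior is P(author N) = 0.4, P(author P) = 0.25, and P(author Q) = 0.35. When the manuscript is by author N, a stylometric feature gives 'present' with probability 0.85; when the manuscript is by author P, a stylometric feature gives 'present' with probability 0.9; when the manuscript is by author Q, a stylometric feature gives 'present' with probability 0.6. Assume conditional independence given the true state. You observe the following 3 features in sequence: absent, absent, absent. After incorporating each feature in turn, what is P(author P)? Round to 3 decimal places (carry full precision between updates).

After 'absent': normaliser = 0.15·0.4000 + 0.1·0.2500 + 0.4·0.3500; P(author N) ≈ 0.2667, P(author P) ≈ 0.1111, P(author Q) ≈ 0.6222
After 'absent': normaliser = 0.15·0.2667 + 0.1·0.1111 + 0.4·0.6222; P(author N) ≈ 0.1333, P(author P) ≈ 0.0370, P(author Q) ≈ 0.8296
After 'absent': normaliser = 0.15·0.1333 + 0.1·0.0370 + 0.4·0.8296; P(author N) ≈ 0.0563, P(author P) ≈ 0.0104, P(author Q) ≈ 0.9333

0.010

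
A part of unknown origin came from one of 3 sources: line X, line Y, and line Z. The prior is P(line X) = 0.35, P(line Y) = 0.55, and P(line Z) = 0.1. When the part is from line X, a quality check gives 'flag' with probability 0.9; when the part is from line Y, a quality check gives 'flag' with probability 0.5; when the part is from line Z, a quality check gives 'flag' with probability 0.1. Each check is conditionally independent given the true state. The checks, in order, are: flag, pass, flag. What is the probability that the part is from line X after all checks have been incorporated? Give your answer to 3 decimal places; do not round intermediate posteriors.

0.289

Apply Bayes' rule sequentially, carrying P(line X) forward.
After 'flag': normaliser = 0.9·0.3500 + 0.5·0.5500 + 0.1·0.1000; P(line X) ≈ 0.5250, P(line Y) ≈ 0.4583, P(line Z) ≈ 0.0167
After 'pass': normaliser = 0.1·0.5250 + 0.5·0.4583 + 0.9·0.0167; P(line X) ≈ 0.1770, P(line Y) ≈ 0.7725, P(line Z) ≈ 0.0506
After 'flag': normaliser = 0.9·0.1770 + 0.5·0.7725 + 0.1·0.0506; P(line X) ≈ 0.2893, P(line Y) ≈ 0.7015, P(line Z) ≈ 0.0092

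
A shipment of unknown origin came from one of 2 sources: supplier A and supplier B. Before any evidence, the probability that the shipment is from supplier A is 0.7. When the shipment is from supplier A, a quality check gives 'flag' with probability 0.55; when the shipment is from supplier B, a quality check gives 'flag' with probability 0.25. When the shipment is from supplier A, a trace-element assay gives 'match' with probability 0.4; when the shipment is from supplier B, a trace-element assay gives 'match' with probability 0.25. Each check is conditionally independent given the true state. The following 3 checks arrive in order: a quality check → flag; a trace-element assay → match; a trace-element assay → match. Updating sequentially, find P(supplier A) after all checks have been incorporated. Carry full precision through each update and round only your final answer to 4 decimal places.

After a quality check='flag': P(supplier A) = 0.55·0.7000 / (0.55·0.7000 + 0.25·0.3000) ≈ 0.8370
After a trace-element assay='match': P(supplier A) = 0.4·0.8370 / (0.4·0.8370 + 0.25·0.1630) ≈ 0.8915
After a trace-element assay='match': P(supplier A) = 0.4·0.8915 / (0.4·0.8915 + 0.25·0.1085) ≈ 0.9293

0.9293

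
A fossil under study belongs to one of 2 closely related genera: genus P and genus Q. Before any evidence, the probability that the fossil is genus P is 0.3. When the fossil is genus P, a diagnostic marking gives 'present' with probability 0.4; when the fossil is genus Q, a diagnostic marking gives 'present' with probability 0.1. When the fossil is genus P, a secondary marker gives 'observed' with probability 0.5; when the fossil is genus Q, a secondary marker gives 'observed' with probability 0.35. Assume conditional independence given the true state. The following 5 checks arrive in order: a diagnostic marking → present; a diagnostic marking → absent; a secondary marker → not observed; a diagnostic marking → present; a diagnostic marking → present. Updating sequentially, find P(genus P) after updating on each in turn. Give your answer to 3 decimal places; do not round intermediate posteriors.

After a diagnostic marking='present': P(genus P) = 0.4·0.3000 / (0.4·0.3000 + 0.1·0.7000) ≈ 0.6316
After a diagnostic marking='absent': P(genus P) = 0.6·0.6316 / (0.6·0.6316 + 0.9·0.3684) ≈ 0.5333
After a secondary marker='not observed': P(genus P) = 0.5·0.5333 / (0.5·0.5333 + 0.65·0.4667) ≈ 0.4678
After a diagnostic marking='present': P(genus P) = 0.4·0.4678 / (0.4·0.4678 + 0.1·0.5322) ≈ 0.7786
After a diagnostic marking='present': P(genus P) = 0.4·0.7786 / (0.4·0.7786 + 0.1·0.2214) ≈ 0.9336

0.934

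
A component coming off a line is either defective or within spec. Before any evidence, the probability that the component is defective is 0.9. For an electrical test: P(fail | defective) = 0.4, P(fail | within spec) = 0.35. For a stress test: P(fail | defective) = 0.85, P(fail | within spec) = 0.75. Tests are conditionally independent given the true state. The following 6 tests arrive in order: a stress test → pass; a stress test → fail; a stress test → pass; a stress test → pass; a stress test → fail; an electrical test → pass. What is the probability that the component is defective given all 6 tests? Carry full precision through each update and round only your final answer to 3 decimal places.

0.697

Apply Bayes' rule sequentially, carrying P(defective) forward.
After a stress test='pass': P(defective) = 0.15·0.9000 / (0.15·0.9000 + 0.25·0.1000) ≈ 0.8438
After a stress test='fail': P(defective) = 0.85·0.8438 / (0.85·0.8438 + 0.75·0.1562) ≈ 0.8596
After a stress test='pass': P(defective) = 0.15·0.8596 / (0.15·0.8596 + 0.25·0.1404) ≈ 0.7860
After a stress test='pass': P(defective) = 0.15·0.7860 / (0.15·0.7860 + 0.25·0.2140) ≈ 0.6878
After a stress test='fail': P(defective) = 0.85·0.6878 / (0.85·0.6878 + 0.75·0.3122) ≈ 0.7140
After an electrical test='pass': P(defective) = 0.6·0.7140 / (0.6·0.7140 + 0.65·0.2860) ≈ 0.6974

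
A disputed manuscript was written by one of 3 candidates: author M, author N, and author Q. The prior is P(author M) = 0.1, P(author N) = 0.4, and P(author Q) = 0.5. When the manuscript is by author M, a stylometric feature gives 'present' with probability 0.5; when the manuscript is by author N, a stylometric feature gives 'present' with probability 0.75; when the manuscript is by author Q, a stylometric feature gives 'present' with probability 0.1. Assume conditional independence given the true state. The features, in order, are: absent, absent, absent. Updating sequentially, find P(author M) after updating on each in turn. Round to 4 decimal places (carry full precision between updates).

0.0326

After 'absent': normaliser = 0.5·0.1000 + 0.25·0.4000 + 0.9·0.5000; P(author M) ≈ 0.0833, P(author N) ≈ 0.1667, P(author Q) ≈ 0.7500
After 'absent': normaliser = 0.5·0.0833 + 0.25·0.1667 + 0.9·0.7500; P(author M) ≈ 0.0549, P(author N) ≈ 0.0549, P(author Q) ≈ 0.8901
After 'absent': normaliser = 0.5·0.0549 + 0.25·0.0549 + 0.9·0.8901; P(author M) ≈ 0.0326, P(author N) ≈ 0.0163, P(author Q) ≈ 0.9511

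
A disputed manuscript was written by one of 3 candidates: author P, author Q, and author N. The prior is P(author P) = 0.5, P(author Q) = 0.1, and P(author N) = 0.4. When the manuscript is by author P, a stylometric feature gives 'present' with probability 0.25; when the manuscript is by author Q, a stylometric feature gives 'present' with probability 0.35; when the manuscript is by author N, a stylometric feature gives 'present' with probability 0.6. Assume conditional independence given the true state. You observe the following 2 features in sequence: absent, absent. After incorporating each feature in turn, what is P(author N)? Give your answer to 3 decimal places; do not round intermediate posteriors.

0.165

After 'absent': normaliser = 0.75·0.5000 + 0.65·0.1000 + 0.4·0.4000; P(author P) ≈ 0.6250, P(author Q) ≈ 0.1083, P(author N) ≈ 0.2667
After 'absent': normaliser = 0.75·0.6250 + 0.65·0.1083 + 0.4·0.2667; P(author P) ≈ 0.7258, P(author Q) ≈ 0.1090, P(author N) ≈ 0.1652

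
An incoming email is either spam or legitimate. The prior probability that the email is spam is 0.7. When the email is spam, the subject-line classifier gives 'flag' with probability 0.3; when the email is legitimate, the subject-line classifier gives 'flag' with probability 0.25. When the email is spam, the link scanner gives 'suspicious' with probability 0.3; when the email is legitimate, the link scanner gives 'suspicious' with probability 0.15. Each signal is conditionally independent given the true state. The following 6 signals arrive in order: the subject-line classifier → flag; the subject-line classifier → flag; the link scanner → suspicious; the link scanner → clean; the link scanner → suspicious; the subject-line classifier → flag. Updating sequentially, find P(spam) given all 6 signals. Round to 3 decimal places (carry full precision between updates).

0.930

After the subject-line classifier='flag': P(spam) = 0.3·0.7000 / (0.3·0.7000 + 0.25·0.3000) ≈ 0.7368
After the subject-line classifier='flag': P(spam) = 0.3·0.7368 / (0.3·0.7368 + 0.25·0.2632) ≈ 0.7706
After the link scanner='suspicious': P(spam) = 0.3·0.7706 / (0.3·0.7706 + 0.15·0.2294) ≈ 0.8705
After the link scanner='clean': P(spam) = 0.7·0.8705 / (0.7·0.8705 + 0.85·0.1295) ≈ 0.8470
After the link scanner='suspicious': P(spam) = 0.3·0.8470 / (0.3·0.8470 + 0.15·0.1530) ≈ 0.9171
After the subject-line classifier='flag': P(spam) = 0.3·0.9171 / (0.3·0.9171 + 0.25·0.0829) ≈ 0.9300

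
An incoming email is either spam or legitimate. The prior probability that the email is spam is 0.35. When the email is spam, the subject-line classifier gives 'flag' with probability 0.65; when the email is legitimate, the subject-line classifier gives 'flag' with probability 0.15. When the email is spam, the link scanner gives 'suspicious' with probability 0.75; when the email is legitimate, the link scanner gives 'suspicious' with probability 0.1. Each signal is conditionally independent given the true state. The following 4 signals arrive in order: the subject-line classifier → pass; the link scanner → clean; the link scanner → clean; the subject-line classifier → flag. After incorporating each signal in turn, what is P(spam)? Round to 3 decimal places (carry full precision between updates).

0.069

After the subject-line classifier='pass': P(spam) = 0.35·0.3500 / (0.35·0.3500 + 0.85·0.6500) ≈ 0.1815
After the link scanner='clean': P(spam) = 0.25·0.1815 / (0.25·0.1815 + 0.9·0.8185) ≈ 0.0580
After the link scanner='clean': P(spam) = 0.25·0.0580 / (0.25·0.0580 + 0.9·0.9420) ≈ 0.0168
After the subject-line classifier='flag': P(spam) = 0.65·0.0168 / (0.65·0.0168 + 0.15·0.9832) ≈ 0.0690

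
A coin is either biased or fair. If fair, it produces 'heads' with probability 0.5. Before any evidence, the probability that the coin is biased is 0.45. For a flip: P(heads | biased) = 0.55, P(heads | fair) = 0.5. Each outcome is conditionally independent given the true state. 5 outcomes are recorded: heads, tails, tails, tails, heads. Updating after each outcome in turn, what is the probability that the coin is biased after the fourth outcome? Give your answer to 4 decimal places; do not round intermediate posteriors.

Apply Bayes' rule sequentially, carrying P(biased) forward.
After 'heads': P(biased) = 0.55·0.4500 / (0.55·0.4500 + 0.5·0.5500) ≈ 0.4737
After 'tails': P(biased) = 0.45·0.4737 / (0.45·0.4737 + 0.5·0.5263) ≈ 0.4475
After 'tails': P(biased) = 0.45·0.4475 / (0.45·0.4475 + 0.5·0.5525) ≈ 0.4216
After 'tails': P(biased) = 0.45·0.4216 / (0.45·0.4216 + 0.5·0.5784) ≈ 0.3962

0.3962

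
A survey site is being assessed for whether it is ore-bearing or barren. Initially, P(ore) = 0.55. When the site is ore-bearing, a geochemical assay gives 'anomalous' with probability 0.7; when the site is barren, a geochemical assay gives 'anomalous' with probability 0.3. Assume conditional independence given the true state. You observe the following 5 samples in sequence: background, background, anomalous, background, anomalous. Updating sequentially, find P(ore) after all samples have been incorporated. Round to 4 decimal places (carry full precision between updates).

After 'background': P(ore) = 0.3·0.5500 / (0.3·0.5500 + 0.7·0.4500) ≈ 0.3438
After 'background': P(ore) = 0.3·0.3438 / (0.3·0.3438 + 0.7·0.6562) ≈ 0.1833
After 'anomalous': P(ore) = 0.7·0.1833 / (0.7·0.1833 + 0.3·0.8167) ≈ 0.3438
After 'background': P(ore) = 0.3·0.3438 / (0.3·0.3438 + 0.7·0.6562) ≈ 0.1833
After 'anomalous': P(ore) = 0.7·0.1833 / (0.7·0.1833 + 0.3·0.8167) ≈ 0.3438

0.3438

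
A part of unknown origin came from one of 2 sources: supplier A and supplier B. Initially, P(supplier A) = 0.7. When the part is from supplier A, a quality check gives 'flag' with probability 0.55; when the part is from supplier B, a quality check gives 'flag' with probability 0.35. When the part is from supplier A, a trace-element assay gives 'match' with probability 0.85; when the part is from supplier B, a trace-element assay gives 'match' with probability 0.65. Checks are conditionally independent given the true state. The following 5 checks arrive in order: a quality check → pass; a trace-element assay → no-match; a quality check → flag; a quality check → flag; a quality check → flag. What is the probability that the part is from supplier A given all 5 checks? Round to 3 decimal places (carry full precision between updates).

0.729

After a quality check='pass': P(supplier A) = 0.45·0.7000 / (0.45·0.7000 + 0.65·0.3000) ≈ 0.6176
After a trace-element assay='no-match': P(supplier A) = 0.15·0.6176 / (0.15·0.6176 + 0.35·0.3824) ≈ 0.4091
After a quality check='flag': P(supplier A) = 0.55·0.4091 / (0.55·0.4091 + 0.35·0.5909) ≈ 0.5211
After a quality check='flag': P(supplier A) = 0.55·0.5211 / (0.55·0.5211 + 0.35·0.4789) ≈ 0.6309
After a quality check='flag': P(supplier A) = 0.55·0.6309 / (0.55·0.6309 + 0.35·0.3691) ≈ 0.7287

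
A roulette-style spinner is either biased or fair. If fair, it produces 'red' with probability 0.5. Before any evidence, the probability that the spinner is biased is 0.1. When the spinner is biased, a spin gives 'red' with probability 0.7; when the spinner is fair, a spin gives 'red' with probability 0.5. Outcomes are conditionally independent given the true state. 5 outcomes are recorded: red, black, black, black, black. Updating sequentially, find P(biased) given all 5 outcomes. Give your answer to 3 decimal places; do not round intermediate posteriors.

0.020

After 'red': P(biased) = 0.7·0.1000 / (0.7·0.1000 + 0.5·0.9000) ≈ 0.1346
After 'black': P(biased) = 0.3·0.1346 / (0.3·0.1346 + 0.5·0.8654) ≈ 0.0854
After 'black': P(biased) = 0.3·0.0854 / (0.3·0.0854 + 0.5·0.9146) ≈ 0.0530
After 'black': P(biased) = 0.3·0.0530 / (0.3·0.0530 + 0.5·0.9470) ≈ 0.0325
After 'black': P(biased) = 0.3·0.0325 / (0.3·0.0325 + 0.5·0.9675) ≈ 0.0198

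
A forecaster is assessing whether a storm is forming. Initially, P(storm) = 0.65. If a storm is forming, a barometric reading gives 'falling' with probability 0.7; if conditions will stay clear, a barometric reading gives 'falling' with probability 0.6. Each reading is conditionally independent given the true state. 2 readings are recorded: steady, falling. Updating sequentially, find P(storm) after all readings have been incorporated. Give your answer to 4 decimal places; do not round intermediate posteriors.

0.6190

After 'steady': P(storm) = 0.3·0.6500 / (0.3·0.6500 + 0.4·0.3500) ≈ 0.5821
After 'falling': P(storm) = 0.7·0.5821 / (0.7·0.5821 + 0.6·0.4179) ≈ 0.6190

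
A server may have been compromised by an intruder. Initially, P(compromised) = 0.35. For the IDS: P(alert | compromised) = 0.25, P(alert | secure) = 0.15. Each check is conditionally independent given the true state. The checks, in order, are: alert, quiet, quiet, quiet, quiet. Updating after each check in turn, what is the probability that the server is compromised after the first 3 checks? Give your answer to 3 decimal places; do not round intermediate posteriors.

0.411

After 'alert': P(compromised) = 0.25·0.3500 / (0.25·0.3500 + 0.15·0.6500) ≈ 0.4730
After 'quiet': P(compromised) = 0.75·0.4730 / (0.75·0.4730 + 0.85·0.5270) ≈ 0.4419
After 'quiet': P(compromised) = 0.75·0.4419 / (0.75·0.4419 + 0.85·0.5581) ≈ 0.4113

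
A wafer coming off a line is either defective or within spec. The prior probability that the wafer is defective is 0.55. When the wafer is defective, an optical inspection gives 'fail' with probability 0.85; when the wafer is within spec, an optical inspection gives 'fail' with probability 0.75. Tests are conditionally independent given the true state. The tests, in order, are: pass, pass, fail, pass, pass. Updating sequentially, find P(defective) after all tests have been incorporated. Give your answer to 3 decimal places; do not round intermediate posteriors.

0.152

After 'pass': P(defective) = 0.15·0.5500 / (0.15·0.5500 + 0.25·0.4500) ≈ 0.4231
After 'pass': P(defective) = 0.15·0.4231 / (0.15·0.4231 + 0.25·0.5769) ≈ 0.3056
After 'fail': P(defective) = 0.85·0.3056 / (0.85·0.3056 + 0.75·0.6944) ≈ 0.3327
After 'pass': P(defective) = 0.15·0.3327 / (0.15·0.3327 + 0.25·0.6673) ≈ 0.2303
After 'pass': P(defective) = 0.15·0.2303 / (0.15·0.2303 + 0.25·0.7697) ≈ 0.1522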